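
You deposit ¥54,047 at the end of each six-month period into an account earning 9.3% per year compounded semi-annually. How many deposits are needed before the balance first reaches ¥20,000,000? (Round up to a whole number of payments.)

64 payments

Periodic rate r = 0.093/2 per half-year; n is counted in half-years.
Ordinary annuity FV: 20,000,000 = 54,047 × [((1+r)^n − 1)/r].
(1+r)^n = 1 + 20,000,000 × r / 54,047, so n = ln(1 + 20,000,000·r/54,047) / ln(1+r) = 63.84.
Round up to a whole number of payments: n = 64.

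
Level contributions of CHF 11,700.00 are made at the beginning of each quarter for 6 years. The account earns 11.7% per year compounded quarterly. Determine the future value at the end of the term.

This is an annuity due: 24 deposits of CHF 11,700.00 at the beginning of each quarter.
Periodic rate r = 0.117/4 per quarter; n is counted in quarters.
FV = PMT × [((1+r)^n − 1)/r] × (1+r) = 11,700 × [(1+r)^24 − 1] / r × (1+r) = CHF 410,697.69

CHF 410,697.69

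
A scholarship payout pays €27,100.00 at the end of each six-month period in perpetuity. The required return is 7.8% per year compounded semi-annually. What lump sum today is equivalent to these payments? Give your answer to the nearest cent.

€694,871.79

Periodic rate r = 0.078/2 per half-year.
Level perpetuity: PV = PMT / r = 27,100 / (0.078/2) = €694,871.79.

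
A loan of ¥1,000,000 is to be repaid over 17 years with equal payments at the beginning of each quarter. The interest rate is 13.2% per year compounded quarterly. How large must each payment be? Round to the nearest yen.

Level annuity due; solve PV = PMT × [(1 − (1+r)^−n)/r] × (1+r) for PMT.
Periodic rate r = 0.132/4 per quarter; n is counted in quarters.
With n = 68: PMT = 1,000,000 / ([(1 − (1+r)^−n)/r] × (1+r)) = ¥35,892

¥35,892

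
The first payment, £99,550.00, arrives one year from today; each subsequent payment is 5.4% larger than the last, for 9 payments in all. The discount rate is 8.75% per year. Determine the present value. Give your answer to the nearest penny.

Periodic rate r = 0.0875 per year.
Growing ordinary annuity: PV = PMT₁ × [1 − ((1+g)/(1+r))^n] / (r − g) = 99,550 × [1 − ((1+0.054)/(1+r))^9] / (r − 0.054) = £729,316.76.

£729,316.76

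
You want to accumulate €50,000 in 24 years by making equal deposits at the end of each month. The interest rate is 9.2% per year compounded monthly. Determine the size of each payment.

€47.79

Level ordinary annuity; solve FV = PMT × [((1+r)^n − 1)/r] for PMT.
Periodic rate r = 0.092/12 per month; n is counted in months.
With n = 288: PMT = 50,000 / ([((1+r)^n − 1)/r]) = €47.79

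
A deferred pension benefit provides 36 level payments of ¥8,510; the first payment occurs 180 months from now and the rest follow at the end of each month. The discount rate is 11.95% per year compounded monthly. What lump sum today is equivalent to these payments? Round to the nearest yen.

¥43,511

Ordinary annuity of 36 payments, first payment at period 180.
Periodic rate r = 0.1195/12 per month; n is counted in months.
The ordinary-annuity PV formula values the stream one period before the first payment (period 179); discount that back 179 periods:
PV₀ = 8,510 × [1 − (1+r)^−36] / r × (1+r)^−179 = ¥43,511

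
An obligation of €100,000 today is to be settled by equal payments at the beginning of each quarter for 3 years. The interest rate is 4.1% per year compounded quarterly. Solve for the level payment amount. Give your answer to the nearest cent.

€8,808.63

Level annuity due; solve PV = PMT × [(1 − (1+r)^−n)/r] × (1+r) for PMT.
Periodic rate r = 0.041/4 per quarter; n is counted in quarters.
With n = 12: PMT = 100,000 / ([(1 − (1+r)^−n)/r] × (1+r)) = €8,808.63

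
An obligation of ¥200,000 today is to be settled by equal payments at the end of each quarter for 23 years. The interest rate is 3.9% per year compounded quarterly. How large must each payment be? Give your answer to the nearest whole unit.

¥3,303

Level ordinary annuity; solve PV = PMT × [(1 − (1+r)^−n)/r] for PMT.
Periodic rate r = 0.039/4 per quarter; n is counted in quarters.
With n = 92: PMT = 200,000 / ([(1 − (1+r)^−n)/r]) = ¥3,303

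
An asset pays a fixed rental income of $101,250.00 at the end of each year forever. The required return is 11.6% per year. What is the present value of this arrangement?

$872,844.83

Periodic rate r = 0.116 per year.
Level perpetuity: PV = PMT / r = 101,250 / (0.116) = $872,844.83.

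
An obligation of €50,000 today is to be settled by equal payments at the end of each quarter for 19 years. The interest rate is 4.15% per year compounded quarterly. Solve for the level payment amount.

Level ordinary annuity; solve PV = PMT × [(1 − (1+r)^−n)/r] for PMT.
Periodic rate r = 0.0415/4 per quarter; n is counted in quarters.
With n = 76: PMT = 50,000 / ([(1 − (1+r)^−n)/r]) = €954.24

€954.24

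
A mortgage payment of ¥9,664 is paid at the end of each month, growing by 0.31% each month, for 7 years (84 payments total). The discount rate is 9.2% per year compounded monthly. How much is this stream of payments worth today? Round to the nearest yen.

Periodic rate r = 0.092/12 per month; n is counted in months.
Growing ordinary annuity: PV = PMT₁ × [1 − ((1+g)/(1+r))^n] / (r − g) = 9,664 × [1 − ((1+0.0031)/(1+r))^84] / (r − 0.0031) = ¥671,250.

¥671,250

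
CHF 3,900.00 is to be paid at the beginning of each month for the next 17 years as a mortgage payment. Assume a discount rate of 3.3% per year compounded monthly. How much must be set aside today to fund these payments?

CHF 609,962.63

This is an annuity due: 204 payments of CHF 3,900.00 at the beginning of each month.
Periodic rate r = 0.033/12 per month; n is counted in months.
PV = PMT × [(1 − (1+r)^−n)/r] × (1+r) = 3,900 × [1 − (1+r)^−204] / r × (1+r) = CHF 609,962.63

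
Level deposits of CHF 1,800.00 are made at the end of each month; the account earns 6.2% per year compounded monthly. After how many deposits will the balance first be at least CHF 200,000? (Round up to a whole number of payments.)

Periodic rate r = 0.062/12 per month; n is counted in months.
Ordinary annuity FV: 200,000 = 1,800 × [((1+r)^n − 1)/r].
(1+r)^n = 1 + 200,000 × r / 1,800, so n = ln(1 + 200,000·r/1,800) / ln(1+r) = 88.03.
Round up to a whole number of payments: n = 89.

89 payments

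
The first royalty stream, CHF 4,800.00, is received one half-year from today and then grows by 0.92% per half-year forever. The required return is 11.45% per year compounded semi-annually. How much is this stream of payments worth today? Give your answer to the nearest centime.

CHF 99,895.94

Periodic rate r = 0.1145/2 per half-year.
Growing perpetuity (Gordon): PV = PMT₁ / (r − g) = 4,800 / (r − 0.0092) = CHF 99,895.94.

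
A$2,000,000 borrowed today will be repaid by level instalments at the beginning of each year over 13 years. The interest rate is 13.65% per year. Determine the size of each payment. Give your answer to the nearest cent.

Level annuity due; solve PV = PMT × [(1 − (1+r)^−n)/r] × (1+r) for PMT.
Periodic rate r = 0.1365 per year.
With n = 13: PMT = 2,000,000 / ([(1 − (1+r)^−n)/r] × (1+r)) = A$296,372.15

A$296,372.15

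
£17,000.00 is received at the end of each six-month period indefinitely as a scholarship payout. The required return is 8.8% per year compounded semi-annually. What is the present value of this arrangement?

Periodic rate r = 0.088/2 per half-year.
Level perpetuity: PV = PMT / r = 17,000 / (0.088/2) = £386,363.64.

£386,363.64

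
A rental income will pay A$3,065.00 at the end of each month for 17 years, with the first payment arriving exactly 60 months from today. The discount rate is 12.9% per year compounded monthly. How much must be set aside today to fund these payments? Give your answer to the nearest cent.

A$134,590.92

Ordinary annuity of 204 payments, first payment at period 60.
Periodic rate r = 0.129/12 per month; n is counted in months.
The ordinary-annuity PV formula values the stream one period before the first payment (period 59); discount that back 59 periods:
PV₀ = 3,065 × [1 − (1+r)^−204] / r × (1+r)^−59 = A$134,590.92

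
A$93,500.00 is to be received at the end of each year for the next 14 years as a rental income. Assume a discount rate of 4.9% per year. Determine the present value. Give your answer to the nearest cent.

A$931,468.87

This is an ordinary annuity: 14 payments of A$93,500.00 at the end of each year.
Periodic rate r = 0.049 per year.
PV = PMT × [(1 − (1+r)^−n)/r] = 93,500 × [1 − (1+r)^−14] / r = A$931,468.87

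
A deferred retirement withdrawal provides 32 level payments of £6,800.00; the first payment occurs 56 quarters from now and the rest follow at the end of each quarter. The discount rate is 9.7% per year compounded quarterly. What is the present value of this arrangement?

Ordinary annuity of 32 payments, first payment at period 56.
Periodic rate r = 0.097/4 per quarter; n is counted in quarters.
The ordinary-annuity PV formula values the stream one period before the first payment (period 55); discount that back 55 periods:
PV₀ = 6,800 × [1 − (1+r)^−32] / r × (1+r)^−55 = £40,198.33

£40,198.33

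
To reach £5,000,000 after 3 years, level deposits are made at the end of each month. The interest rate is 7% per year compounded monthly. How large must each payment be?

£125,218.82

Level ordinary annuity; solve FV = PMT × [((1+r)^n − 1)/r] for PMT.
Periodic rate r = 0.07/12 per month; n is counted in months.
With n = 36: PMT = 5,000,000 / ([((1+r)^n − 1)/r]) = £125,218.82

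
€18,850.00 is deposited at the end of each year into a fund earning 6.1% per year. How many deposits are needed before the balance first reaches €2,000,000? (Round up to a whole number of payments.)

Periodic rate r = 0.061 per year.
Ordinary annuity FV: 2,000,000 = 18,850 × [((1+r)^n − 1)/r].
(1+r)^n = 1 + 2,000,000 × r / 18,850, so n = ln(1 + 2,000,000·r/18,850) / ln(1+r) = 33.97.
Round up to a whole number of payments: n = 34.

34 payments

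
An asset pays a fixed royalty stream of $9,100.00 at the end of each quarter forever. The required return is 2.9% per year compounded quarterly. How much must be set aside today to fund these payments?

$1,255,172.41

Periodic rate r = 0.029/4 per quarter.
Level perpetuity: PV = PMT / r = 9,100 / (0.029/4) = $1,255,172.41.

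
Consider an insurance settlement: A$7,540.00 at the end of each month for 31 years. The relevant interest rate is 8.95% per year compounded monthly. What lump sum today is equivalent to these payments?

A$947,233.39

This is an ordinary annuity: 372 payments of A$7,540.00 at the end of each month.
Periodic rate r = 0.0895/12 per month; n is counted in months.
PV = PMT × [(1 − (1+r)^−n)/r] = 7,540 × [1 − (1+r)^−372] / r = A$947,233.39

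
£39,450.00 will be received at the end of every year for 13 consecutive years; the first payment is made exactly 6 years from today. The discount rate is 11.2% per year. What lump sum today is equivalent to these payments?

£155,046.98

Ordinary annuity of 13 payments, first payment at period 6.
Periodic rate r = 0.112 per year.
The ordinary-annuity PV formula values the stream one period before the first payment (period 5); discount that back 5 periods:
PV₀ = 39,450 × [1 − (1+r)^−13] / r × (1+r)^−5 = £155,046.98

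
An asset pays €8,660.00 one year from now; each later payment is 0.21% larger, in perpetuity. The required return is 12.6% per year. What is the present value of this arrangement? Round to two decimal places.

€69,895.08

Periodic rate r = 0.126 per year.
Growing perpetuity (Gordon): PV = PMT₁ / (r − g) = 8,660 / (r − 0.0021) = €69,895.08.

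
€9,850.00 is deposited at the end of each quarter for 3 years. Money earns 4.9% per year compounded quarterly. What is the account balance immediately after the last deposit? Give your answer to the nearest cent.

€126,498.05

This is an ordinary annuity: 12 deposits of €9,850.00 at the end of each quarter.
Periodic rate r = 0.049/4 per quarter; n is counted in quarters.
FV = PMT × [((1+r)^n − 1)/r] = 9,850 × [(1+r)^12 − 1] / r = €126,498.05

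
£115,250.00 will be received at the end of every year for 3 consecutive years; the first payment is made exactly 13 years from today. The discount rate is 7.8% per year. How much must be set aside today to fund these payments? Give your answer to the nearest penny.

£121,036.34

Ordinary annuity of 3 payments, first payment at period 13.
Periodic rate r = 0.078 per year.
The ordinary-annuity PV formula values the stream one period before the first payment (period 12); discount that back 12 periods:
PV₀ = 115,250 × [1 − (1+r)^−3] / r × (1+r)^−12 = £121,036.34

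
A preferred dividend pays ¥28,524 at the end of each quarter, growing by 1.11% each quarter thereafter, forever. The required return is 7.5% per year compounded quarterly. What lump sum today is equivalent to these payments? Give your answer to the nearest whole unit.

¥3,728,627

Periodic rate r = 0.075/4 per quarter.
Growing perpetuity (Gordon): PV = PMT₁ / (r − g) = 28,524 / (r − 0.0111) = ¥3,728,627.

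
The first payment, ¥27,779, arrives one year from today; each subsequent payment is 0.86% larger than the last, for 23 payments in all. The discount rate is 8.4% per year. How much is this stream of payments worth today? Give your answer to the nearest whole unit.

Periodic rate r = 0.084 per year.
Growing ordinary annuity: PV = PMT₁ × [1 − ((1+g)/(1+r))^n] / (r − g) = 27,779 × [1 − ((1+0.0086)/(1+r))^23] / (r − 0.0086) = ¥298,243.

¥298,243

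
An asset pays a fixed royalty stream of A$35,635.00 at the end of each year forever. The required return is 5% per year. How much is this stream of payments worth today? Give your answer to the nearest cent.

A$712,700.00

Periodic rate r = 0.05 per year.
Level perpetuity: PV = PMT / r = 35,635 / (0.05) = A$712,700.00.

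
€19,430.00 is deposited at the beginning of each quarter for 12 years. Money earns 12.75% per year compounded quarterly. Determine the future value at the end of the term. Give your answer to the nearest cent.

€2,207,287.54

This is an annuity due: 48 deposits of €19,430.00 at the beginning of each quarter.
Periodic rate r = 0.1275/4 per quarter; n is counted in quarters.
FV = PMT × [((1+r)^n − 1)/r] × (1+r) = 19,430 × [(1+r)^48 − 1] / r × (1+r) = €2,207,287.54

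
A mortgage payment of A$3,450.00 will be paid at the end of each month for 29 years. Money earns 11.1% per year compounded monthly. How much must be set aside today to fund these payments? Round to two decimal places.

This is an ordinary annuity: 348 payments of A$3,450.00 at the end of each month.
Periodic rate r = 0.111/12 per month; n is counted in months.
PV = PMT × [(1 − (1+r)^−n)/r] = 3,450 × [1 − (1+r)^−348] / r = A$357,833.54

A$357,833.54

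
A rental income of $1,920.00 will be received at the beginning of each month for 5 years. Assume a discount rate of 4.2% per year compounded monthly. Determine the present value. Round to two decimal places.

This is an annuity due: 60 payments of $1,920.00 at the beginning of each month.
Periodic rate r = 0.042/12 per month; n is counted in months.
PV = PMT × [(1 − (1+r)^−n)/r] × (1+r) = 1,920 × [1 − (1+r)^−60] / r × (1+r) = $104,108.11

$104,108.11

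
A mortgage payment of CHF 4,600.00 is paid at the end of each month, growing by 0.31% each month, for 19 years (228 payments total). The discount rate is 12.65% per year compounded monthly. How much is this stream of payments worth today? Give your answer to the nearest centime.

CHF 503,534.71

Periodic rate r = 0.1265/12 per month; n is counted in months.
Growing ordinary annuity: PV = PMT₁ × [1 − ((1+g)/(1+r))^n] / (r − g) = 4,600 × [1 − ((1+0.0031)/(1+r))^228] / (r − 0.0031) = CHF 503,534.71.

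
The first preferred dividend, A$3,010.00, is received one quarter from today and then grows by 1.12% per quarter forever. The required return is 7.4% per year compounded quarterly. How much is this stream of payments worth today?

Periodic rate r = 0.074/4 per quarter.
Growing perpetuity (Gordon): PV = PMT₁ / (r − g) = 3,010 / (r − 0.0112) = A$412,328.77.

A$412,328.77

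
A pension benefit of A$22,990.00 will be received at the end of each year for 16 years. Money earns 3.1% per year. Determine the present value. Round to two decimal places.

A$286,584.37

This is an ordinary annuity: 16 payments of A$22,990.00 at the end of each year.
Periodic rate r = 0.031 per year.
PV = PMT × [(1 − (1+r)^−n)/r] = 22,990 × [1 − (1+r)^−16] / r = A$286,584.37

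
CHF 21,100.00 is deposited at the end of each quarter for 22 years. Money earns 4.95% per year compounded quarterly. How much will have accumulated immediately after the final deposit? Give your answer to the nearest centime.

CHF 3,327,423.05

This is an ordinary annuity: 88 deposits of CHF 21,100.00 at the end of each quarter.
Periodic rate r = 0.0495/4 per quarter; n is counted in quarters.
FV = PMT × [((1+r)^n − 1)/r] = 21,100 × [(1+r)^88 − 1] / r = CHF 3,327,423.05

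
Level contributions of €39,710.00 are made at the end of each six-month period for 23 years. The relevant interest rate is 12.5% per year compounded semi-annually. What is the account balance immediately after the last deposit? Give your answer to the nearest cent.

€9,695,846.71

This is an ordinary annuity: 46 deposits of €39,710.00 at the end of each six-month period.
Periodic rate r = 0.125/2 per half-year; n is counted in half-years.
FV = PMT × [((1+r)^n − 1)/r] = 39,710 × [(1+r)^46 − 1] / r = €9,695,846.71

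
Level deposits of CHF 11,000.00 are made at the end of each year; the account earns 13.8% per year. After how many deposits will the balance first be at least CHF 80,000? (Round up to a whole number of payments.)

Periodic rate r = 0.138 per year.
Ordinary annuity FV: 80,000 = 11,000 × [((1+r)^n − 1)/r].
(1+r)^n = 1 + 80,000 × r / 11,000, so n = ln(1 + 80,000·r/11,000) / ln(1+r) = 5.38.
Round up to a whole number of payments: n = 6.

6 payments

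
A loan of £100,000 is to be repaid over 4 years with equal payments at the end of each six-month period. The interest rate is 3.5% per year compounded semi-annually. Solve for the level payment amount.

Level ordinary annuity; solve PV = PMT × [(1 − (1+r)^−n)/r] for PMT.
Periodic rate r = 0.035/2 per half-year; n is counted in half-years.
With n = 8: PMT = 100,000 / ([(1 − (1+r)^−n)/r]) = £13,504.29

£13,504.29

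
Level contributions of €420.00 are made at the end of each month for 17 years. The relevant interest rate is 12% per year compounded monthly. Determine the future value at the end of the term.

€277,749.26

This is an ordinary annuity: 204 deposits of €420.00 at the end of each month.
Periodic rate r = 0.12/12 per month; n is counted in months.
FV = PMT × [((1+r)^n − 1)/r] = 420 × [(1+r)^204 − 1] / r = €277,749.26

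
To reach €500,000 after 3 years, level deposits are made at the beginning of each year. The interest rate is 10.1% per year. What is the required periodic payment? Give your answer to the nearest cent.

€137,067.63

Level annuity due; solve FV = PMT × [((1+r)^n − 1)/r] × (1+r) for PMT.
Periodic rate r = 0.101 per year.
With n = 3: PMT = 500,000 / ([((1+r)^n − 1)/r] × (1+r)) = €137,067.63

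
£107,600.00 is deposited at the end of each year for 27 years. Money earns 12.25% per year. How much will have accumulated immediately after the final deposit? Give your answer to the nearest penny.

£19,014,968.92

This is an ordinary annuity: 27 deposits of £107,600.00 at the end of each year.
Periodic rate r = 0.1225 per year.
FV = PMT × [((1+r)^n − 1)/r] = 107,600 × [(1+r)^27 − 1] / r = £19,014,968.92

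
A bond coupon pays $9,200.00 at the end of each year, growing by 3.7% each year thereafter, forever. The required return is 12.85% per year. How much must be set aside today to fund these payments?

Periodic rate r = 0.1285 per year.
Growing perpetuity (Gordon): PV = PMT₁ / (r − g) = 9,200 / (r − 0.037) = $100,546.45.

$100,546.45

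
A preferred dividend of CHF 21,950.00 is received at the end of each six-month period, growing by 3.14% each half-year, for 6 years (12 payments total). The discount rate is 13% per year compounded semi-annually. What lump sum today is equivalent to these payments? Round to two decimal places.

Periodic rate r = 0.13/2 per half-year; n is counted in half-years.
Growing ordinary annuity: PV = PMT₁ × [1 − ((1+g)/(1+r))^n] / (r − g) = 21,950 × [1 − ((1+0.0314)/(1+r))^12] / (r − 0.0314) = CHF 208,616.46.

CHF 208,616.46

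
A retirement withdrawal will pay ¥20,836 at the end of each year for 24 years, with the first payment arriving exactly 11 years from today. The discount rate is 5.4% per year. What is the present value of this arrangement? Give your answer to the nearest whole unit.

Ordinary annuity of 24 payments, first payment at period 11.
Periodic rate r = 0.054 per year.
The ordinary-annuity PV formula values the stream one period before the first payment (period 10); discount that back 10 periods:
PV₀ = 20,836 × [1 − (1+r)^−24] / r × (1+r)^−10 = ¥163,500

¥163,500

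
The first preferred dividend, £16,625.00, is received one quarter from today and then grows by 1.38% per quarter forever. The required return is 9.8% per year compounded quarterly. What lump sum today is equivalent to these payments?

Periodic rate r = 0.098/4 per quarter.
Growing perpetuity (Gordon): PV = PMT₁ / (r − g) = 16,625 / (r − 0.0138) = £1,553,738.32.

£1,553,738.32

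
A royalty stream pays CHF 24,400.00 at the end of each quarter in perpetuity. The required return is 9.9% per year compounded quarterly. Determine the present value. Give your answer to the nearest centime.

Periodic rate r = 0.099/4 per quarter.
Level perpetuity: PV = PMT / r = 24,400 / (0.099/4) = CHF 985,858.59.

CHF 985,858.59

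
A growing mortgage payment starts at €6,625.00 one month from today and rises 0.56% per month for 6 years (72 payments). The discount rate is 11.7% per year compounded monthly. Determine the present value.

Periodic rate r = 0.117/12 per month; n is counted in months.
Growing ordinary annuity: PV = PMT₁ × [1 − ((1+g)/(1+r))^n] / (r − g) = 6,625 × [1 − ((1+0.0056)/(1+r))^72] / (r − 0.0056) = €409,636.77.

€409,636.77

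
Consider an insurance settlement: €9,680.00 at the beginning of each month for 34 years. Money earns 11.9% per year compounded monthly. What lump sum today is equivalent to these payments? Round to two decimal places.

€968,223.27

This is an annuity due: 408 payments of €9,680.00 at the beginning of each month.
Periodic rate r = 0.119/12 per month; n is counted in months.
PV = PMT × [(1 − (1+r)^−n)/r] × (1+r) = 9,680 × [1 − (1+r)^−408] / r × (1+r) = €968,223.27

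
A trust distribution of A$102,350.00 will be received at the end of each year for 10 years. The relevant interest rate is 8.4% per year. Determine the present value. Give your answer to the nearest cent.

This is an ordinary annuity: 10 payments of A$102,350.00 at the end of each year.
Periodic rate r = 0.084 per year.
PV = PMT × [(1 − (1+r)^−n)/r] = 102,350 × [1 − (1+r)^−10] / r = A$674,556.54

A$674,556.54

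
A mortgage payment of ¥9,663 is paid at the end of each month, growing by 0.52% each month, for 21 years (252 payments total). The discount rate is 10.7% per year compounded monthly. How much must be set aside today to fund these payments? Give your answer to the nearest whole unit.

¥1,574,144

Periodic rate r = 0.107/12 per month; n is counted in months.
Growing ordinary annuity: PV = PMT₁ × [1 − ((1+g)/(1+r))^n] / (r − g) = 9,663 × [1 − ((1+0.0052)/(1+r))^252] / (r − 0.0052) = ¥1,574,144.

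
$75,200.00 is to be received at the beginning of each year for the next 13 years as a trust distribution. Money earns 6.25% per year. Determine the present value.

This is an annuity due: 13 payments of $75,200.00 at the beginning of each year.
Periodic rate r = 0.0625 per year.
PV = PMT × [(1 − (1+r)^−n)/r] × (1+r) = 75,200 × [1 − (1+r)^−13] / r × (1+r) = $697,113.07

$697,113.07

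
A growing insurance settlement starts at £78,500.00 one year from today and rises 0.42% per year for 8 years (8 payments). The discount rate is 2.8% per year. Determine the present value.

£563,620.41

Periodic rate r = 0.028 per year.
Growing ordinary annuity: PV = PMT₁ × [1 − ((1+g)/(1+r))^n] / (r − g) = 78,500 × [1 − ((1+0.0042)/(1+r))^8] / (r − 0.0042) = £563,620.41.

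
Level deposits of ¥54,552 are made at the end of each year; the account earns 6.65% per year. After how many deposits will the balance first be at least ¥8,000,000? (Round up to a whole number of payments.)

37 payments

Periodic rate r = 0.0665 per year.
Ordinary annuity FV: 8,000,000 = 54,552 × [((1+r)^n − 1)/r].
(1+r)^n = 1 + 8,000,000 × r / 54,552, so n = ln(1 + 8,000,000·r/54,552) / ln(1+r) = 36.89.
Round up to a whole number of payments: n = 37.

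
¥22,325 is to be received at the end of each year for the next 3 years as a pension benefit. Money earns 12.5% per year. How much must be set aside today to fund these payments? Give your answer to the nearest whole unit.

This is an ordinary annuity: 3 payments of ¥22,325 at the end of each year.
Periodic rate r = 0.125 per year.
PV = PMT × [(1 − (1+r)^−n)/r] = 22,325 × [1 − (1+r)^−3] / r = ¥53,164

¥53,164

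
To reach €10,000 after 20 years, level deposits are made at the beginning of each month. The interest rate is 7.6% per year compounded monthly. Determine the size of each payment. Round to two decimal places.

Level annuity due; solve FV = PMT × [((1+r)^n − 1)/r] × (1+r) for PMT.
Periodic rate r = 0.076/12 per month; n is counted in months.
With n = 240: PMT = 10,000 / ([((1+r)^n − 1)/r] × (1+r)) = €17.73

€17.73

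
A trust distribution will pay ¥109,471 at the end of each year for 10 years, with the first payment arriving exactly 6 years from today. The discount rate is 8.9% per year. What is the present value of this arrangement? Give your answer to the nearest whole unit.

¥460,734

Ordinary annuity of 10 payments, first payment at period 6.
Periodic rate r = 0.089 per year.
The ordinary-annuity PV formula values the stream one period before the first payment (period 5); discount that back 5 periods:
PV₀ = 109,471 × [1 − (1+r)^−10] / r × (1+r)^−5 = ¥460,734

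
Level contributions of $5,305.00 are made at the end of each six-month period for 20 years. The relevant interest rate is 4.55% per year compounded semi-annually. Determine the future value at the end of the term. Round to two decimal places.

This is an ordinary annuity: 40 deposits of $5,305.00 at the end of each six-month period.
Periodic rate r = 0.0455/2 per half-year; n is counted in half-years.
FV = PMT × [((1+r)^n − 1)/r] = 5,305 × [(1+r)^40 − 1] / r = $340,247.29

$340,247.29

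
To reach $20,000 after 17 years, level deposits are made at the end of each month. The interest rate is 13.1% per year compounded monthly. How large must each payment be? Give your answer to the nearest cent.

Level ordinary annuity; solve FV = PMT × [((1+r)^n − 1)/r] for PMT.
Periodic rate r = 0.131/12 per month; n is counted in months.
With n = 204: PMT = 20,000 / ([((1+r)^n − 1)/r]) = $26.75

$26.75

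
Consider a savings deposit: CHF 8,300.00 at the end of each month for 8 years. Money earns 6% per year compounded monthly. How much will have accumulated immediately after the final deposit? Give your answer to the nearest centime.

This is an ordinary annuity: 96 deposits of CHF 8,300.00 at the end of each month.
Periodic rate r = 0.06/12 per month; n is counted in months.
FV = PMT × [((1+r)^n − 1)/r] = 8,300 × [(1+r)^96 − 1] / r = CHF 1,019,476.90

CHF 1,019,476.90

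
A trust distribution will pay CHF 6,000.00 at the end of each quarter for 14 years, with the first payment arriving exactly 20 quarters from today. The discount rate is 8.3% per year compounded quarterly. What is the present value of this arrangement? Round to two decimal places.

CHF 133,763.68

Ordinary annuity of 56 payments, first payment at period 20.
Periodic rate r = 0.083/4 per quarter; n is counted in quarters.
The ordinary-annuity PV formula values the stream one period before the first payment (period 19); discount that back 19 periods:
PV₀ = 6,000 × [1 − (1+r)^−56] / r × (1+r)^−19 = CHF 133,763.68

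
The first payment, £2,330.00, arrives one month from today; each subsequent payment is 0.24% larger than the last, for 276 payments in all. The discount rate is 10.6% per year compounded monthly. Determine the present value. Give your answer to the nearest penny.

£300,219.08

Periodic rate r = 0.106/12 per month; n is counted in months.
Growing ordinary annuity: PV = PMT₁ × [1 − ((1+g)/(1+r))^n] / (r − g) = 2,330 × [1 − ((1+0.0024)/(1+r))^276] / (r − 0.0024) = £300,219.08.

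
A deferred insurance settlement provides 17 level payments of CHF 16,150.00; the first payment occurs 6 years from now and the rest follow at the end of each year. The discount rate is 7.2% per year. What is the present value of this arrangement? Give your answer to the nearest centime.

Ordinary annuity of 17 payments, first payment at period 6.
Periodic rate r = 0.072 per year.
The ordinary-annuity PV formula values the stream one period before the first payment (period 5); discount that back 5 periods:
PV₀ = 16,150 × [1 − (1+r)^−17] / r × (1+r)^−5 = CHF 109,849.58

CHF 109,849.58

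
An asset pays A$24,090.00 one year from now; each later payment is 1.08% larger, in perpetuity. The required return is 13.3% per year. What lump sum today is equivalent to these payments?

Periodic rate r = 0.133 per year.
Growing perpetuity (Gordon): PV = PMT₁ / (r − g) = 24,090 / (r − 0.0108) = A$197,135.84.

A$197,135.84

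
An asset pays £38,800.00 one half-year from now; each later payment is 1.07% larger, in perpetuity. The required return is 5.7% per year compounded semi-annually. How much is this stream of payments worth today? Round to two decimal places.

Periodic rate r = 0.057/2 per half-year.
Growing perpetuity (Gordon): PV = PMT₁ / (r − g) = 38,800 / (r − 0.0107) = £2,179,775.28.

£2,179,775.28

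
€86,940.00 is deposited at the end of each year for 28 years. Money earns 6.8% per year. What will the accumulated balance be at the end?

This is an ordinary annuity: 28 deposits of €86,940.00 at the end of each year.
Periodic rate r = 0.068 per year.
FV = PMT × [((1+r)^n − 1)/r] = 86,940 × [(1+r)^28 − 1] / r = €6,788,354.34

€6,788,354.34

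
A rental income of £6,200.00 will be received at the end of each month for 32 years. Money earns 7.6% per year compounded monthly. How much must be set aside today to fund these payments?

£892,273.98

This is an ordinary annuity: 384 payments of £6,200.00 at the end of each month.
Periodic rate r = 0.076/12 per month; n is counted in months.
PV = PMT × [(1 − (1+r)^−n)/r] = 6,200 × [1 − (1+r)^−384] / r = £892,273.98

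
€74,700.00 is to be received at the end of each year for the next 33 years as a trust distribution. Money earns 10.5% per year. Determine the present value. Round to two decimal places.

€685,054.56

This is an ordinary annuity: 33 payments of €74,700.00 at the end of each year.
Periodic rate r = 0.105 per year.
PV = PMT × [(1 − (1+r)^−n)/r] = 74,700 × [1 − (1+r)^−33] / r = €685,054.56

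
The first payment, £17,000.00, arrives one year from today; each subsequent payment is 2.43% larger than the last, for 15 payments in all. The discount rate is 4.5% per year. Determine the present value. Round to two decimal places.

£212,922.43

Periodic rate r = 0.045 per year.
Growing ordinary annuity: PV = PMT₁ × [1 − ((1+g)/(1+r))^n] / (r − g) = 17,000 × [1 − ((1+0.0243)/(1+r))^15] / (r − 0.0243) = £212,922.43.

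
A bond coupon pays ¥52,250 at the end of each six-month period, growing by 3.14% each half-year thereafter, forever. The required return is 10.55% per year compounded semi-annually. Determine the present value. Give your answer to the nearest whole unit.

Periodic rate r = 0.1055/2 per half-year.
Growing perpetuity (Gordon): PV = PMT₁ / (r − g) = 52,250 / (r − 0.0314) = ¥2,447,307.

¥2,447,307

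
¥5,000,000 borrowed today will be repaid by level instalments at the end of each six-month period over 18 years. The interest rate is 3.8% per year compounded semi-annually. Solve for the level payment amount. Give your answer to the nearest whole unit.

Level ordinary annuity; solve PV = PMT × [(1 − (1+r)^−n)/r] for PMT.
Periodic rate r = 0.038/2 per half-year; n is counted in half-years.
With n = 36: PMT = 5,000,000 / ([(1 − (1+r)^−n)/r]) = ¥193,028

¥193,028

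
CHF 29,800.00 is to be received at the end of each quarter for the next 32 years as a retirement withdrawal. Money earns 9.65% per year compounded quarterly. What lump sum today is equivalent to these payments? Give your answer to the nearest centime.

CHF 1,176,812.15

This is an ordinary annuity: 128 payments of CHF 29,800.00 at the end of each quarter.
Periodic rate r = 0.0965/4 per quarter; n is counted in quarters.
PV = PMT × [(1 − (1+r)^−n)/r] = 29,800 × [1 − (1+r)^−128] / r = CHF 1,176,812.15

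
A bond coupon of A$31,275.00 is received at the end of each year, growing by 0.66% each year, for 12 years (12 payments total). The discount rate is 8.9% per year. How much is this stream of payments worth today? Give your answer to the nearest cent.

Periodic rate r = 0.089 per year.
Growing ordinary annuity: PV = PMT₁ × [1 − ((1+g)/(1+r))^n] / (r − g) = 31,275 × [1 − ((1+0.0066)/(1+r))^12] / (r − 0.0066) = A$231,906.00.

A$231,906.00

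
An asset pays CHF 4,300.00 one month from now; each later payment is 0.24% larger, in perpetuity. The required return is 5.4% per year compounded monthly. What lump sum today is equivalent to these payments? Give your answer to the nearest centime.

CHF 2,047,619.05

Periodic rate r = 0.054/12 per month.
Growing perpetuity (Gordon): PV = PMT₁ / (r − g) = 4,300 / (r − 0.0024) = CHF 2,047,619.05.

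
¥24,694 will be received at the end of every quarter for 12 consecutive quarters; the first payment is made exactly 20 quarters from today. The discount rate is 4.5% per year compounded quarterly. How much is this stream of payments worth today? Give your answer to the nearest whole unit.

¥222,948

Ordinary annuity of 12 payments, first payment at period 20.
Periodic rate r = 0.045/4 per quarter; n is counted in quarters.
The ordinary-annuity PV formula values the stream one period before the first payment (period 19); discount that back 19 periods:
PV₀ = 24,694 × [1 − (1+r)^−12] / r × (1+r)^−19 = ¥222,948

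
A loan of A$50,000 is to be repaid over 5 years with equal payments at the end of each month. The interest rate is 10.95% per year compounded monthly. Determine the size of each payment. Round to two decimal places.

Level ordinary annuity; solve PV = PMT × [(1 − (1+r)^−n)/r] for PMT.
Periodic rate r = 0.1095/12 per month; n is counted in months.
With n = 60: PMT = 50,000 / ([(1 − (1+r)^−n)/r]) = A$1,085.87

A$1,085.87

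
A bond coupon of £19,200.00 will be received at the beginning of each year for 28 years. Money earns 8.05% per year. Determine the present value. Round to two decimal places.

£228,221.91

This is an annuity due: 28 payments of £19,200.00 at the beginning of each year.
Periodic rate r = 0.0805 per year.
PV = PMT × [(1 − (1+r)^−n)/r] × (1+r) = 19,200 × [1 − (1+r)^−28] / r × (1+r) = £228,221.91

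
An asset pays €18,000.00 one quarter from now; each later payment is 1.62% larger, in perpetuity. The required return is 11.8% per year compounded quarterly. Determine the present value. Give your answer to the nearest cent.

€1,353,383.46

Periodic rate r = 0.118/4 per quarter.
Growing perpetuity (Gordon): PV = PMT₁ / (r − g) = 18,000 / (r − 0.0162) = €1,353,383.46.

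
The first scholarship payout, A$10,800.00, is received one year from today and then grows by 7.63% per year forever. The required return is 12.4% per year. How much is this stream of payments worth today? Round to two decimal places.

A$226,415.09

Periodic rate r = 0.124 per year.
Growing perpetuity (Gordon): PV = PMT₁ / (r − g) = 10,800 / (r − 0.0763) = A$226,415.09.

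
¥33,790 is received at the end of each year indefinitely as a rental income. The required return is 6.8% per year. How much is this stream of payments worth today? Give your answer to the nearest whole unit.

¥496,912

Periodic rate r = 0.068 per year.
Level perpetuity: PV = PMT / r = 33,790 / (0.068) = ¥496,912.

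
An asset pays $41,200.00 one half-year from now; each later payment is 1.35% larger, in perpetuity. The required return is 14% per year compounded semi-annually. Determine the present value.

$729,203.54

Periodic rate r = 0.14/2 per half-year.
Growing perpetuity (Gordon): PV = PMT₁ / (r − g) = 41,200 / (r − 0.0135) = $729,203.54.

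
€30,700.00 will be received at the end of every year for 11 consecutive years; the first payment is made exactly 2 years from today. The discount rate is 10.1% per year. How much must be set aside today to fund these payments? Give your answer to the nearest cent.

Ordinary annuity of 11 payments, first payment at period 2.
Periodic rate r = 0.101 per year.
The ordinary-annuity PV formula values the stream one period before the first payment (period 1); discount that back 1 periods:
PV₀ = 30,700 × [1 − (1+r)^−11] / r × (1+r)^−1 = €180,275.85

€180,275.85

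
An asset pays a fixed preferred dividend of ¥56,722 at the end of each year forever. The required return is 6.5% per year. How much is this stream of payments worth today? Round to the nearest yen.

Periodic rate r = 0.065 per year.
Level perpetuity: PV = PMT / r = 56,722 / (0.065) = ¥872,646.

¥872,646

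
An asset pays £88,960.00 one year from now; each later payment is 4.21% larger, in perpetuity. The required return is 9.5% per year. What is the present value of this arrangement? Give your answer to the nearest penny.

Periodic rate r = 0.095 per year.
Growing perpetuity (Gordon): PV = PMT₁ / (r − g) = 88,960 / (r − 0.0421) = £1,681,663.52.

£1,681,663.52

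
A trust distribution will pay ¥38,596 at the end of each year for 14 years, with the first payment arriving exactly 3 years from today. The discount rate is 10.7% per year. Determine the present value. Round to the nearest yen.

¥223,425

Ordinary annuity of 14 payments, first payment at period 3.
Periodic rate r = 0.107 per year.
The ordinary-annuity PV formula values the stream one period before the first payment (period 2); discount that back 2 periods:
PV₀ = 38,596 × [1 − (1+r)^−14] / r × (1+r)^−2 = ¥223,425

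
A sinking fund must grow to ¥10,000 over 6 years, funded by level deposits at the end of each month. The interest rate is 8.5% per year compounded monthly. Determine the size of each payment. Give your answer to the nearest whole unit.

Level ordinary annuity; solve FV = PMT × [((1+r)^n − 1)/r] for PMT.
Periodic rate r = 0.085/12 per month; n is counted in months.
With n = 72: PMT = 10,000 / ([((1+r)^n − 1)/r]) = ¥107

¥107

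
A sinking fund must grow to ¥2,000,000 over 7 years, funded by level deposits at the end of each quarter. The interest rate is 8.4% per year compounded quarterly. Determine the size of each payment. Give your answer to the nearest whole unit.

¥53,201

Level ordinary annuity; solve FV = PMT × [((1+r)^n − 1)/r] for PMT.
Periodic rate r = 0.084/4 per quarter; n is counted in quarters.
With n = 28: PMT = 2,000,000 / ([((1+r)^n − 1)/r]) = ¥53,201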